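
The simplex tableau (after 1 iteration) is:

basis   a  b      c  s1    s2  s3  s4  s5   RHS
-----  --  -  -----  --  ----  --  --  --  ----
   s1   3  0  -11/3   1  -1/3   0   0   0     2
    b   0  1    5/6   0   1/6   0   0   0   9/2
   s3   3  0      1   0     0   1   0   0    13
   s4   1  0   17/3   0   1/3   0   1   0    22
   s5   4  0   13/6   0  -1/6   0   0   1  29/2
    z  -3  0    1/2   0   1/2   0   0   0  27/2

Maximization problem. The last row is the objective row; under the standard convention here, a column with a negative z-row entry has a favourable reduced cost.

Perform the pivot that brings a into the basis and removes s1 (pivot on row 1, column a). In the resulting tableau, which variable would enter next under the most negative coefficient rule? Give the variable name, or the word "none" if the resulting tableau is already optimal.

Pivot element 3. New z-row = old z-row − (-3)·(row 1/3).
Updated z-row coefficients: a: 0, b: 0, c: -19/6, s1: 1, s2: 1/6, s3: 0, s4: 0, s5: 0.
The most negative is -19/6 in column c, so c would enter next.

c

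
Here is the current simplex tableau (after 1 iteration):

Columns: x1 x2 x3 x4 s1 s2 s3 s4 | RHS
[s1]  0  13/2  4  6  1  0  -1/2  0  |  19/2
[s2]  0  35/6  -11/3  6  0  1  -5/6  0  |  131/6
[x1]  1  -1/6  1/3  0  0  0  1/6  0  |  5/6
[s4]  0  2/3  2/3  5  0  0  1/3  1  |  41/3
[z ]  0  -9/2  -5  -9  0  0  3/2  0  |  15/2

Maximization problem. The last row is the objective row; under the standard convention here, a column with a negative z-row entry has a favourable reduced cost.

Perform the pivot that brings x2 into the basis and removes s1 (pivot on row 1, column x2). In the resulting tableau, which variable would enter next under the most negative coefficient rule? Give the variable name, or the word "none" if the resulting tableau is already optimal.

Pivot element 13/2. New z-row = old z-row − (-9/2)·(row 1/(13/2)).
Updated z-row coefficients: x1: 0, x2: 0, x3: -29/13, x4: -63/13, s1: 9/13, s2: 0, s3: 15/13, s4: 0.
The most negative is -63/13 in column x4, so x4 would enter next.

x4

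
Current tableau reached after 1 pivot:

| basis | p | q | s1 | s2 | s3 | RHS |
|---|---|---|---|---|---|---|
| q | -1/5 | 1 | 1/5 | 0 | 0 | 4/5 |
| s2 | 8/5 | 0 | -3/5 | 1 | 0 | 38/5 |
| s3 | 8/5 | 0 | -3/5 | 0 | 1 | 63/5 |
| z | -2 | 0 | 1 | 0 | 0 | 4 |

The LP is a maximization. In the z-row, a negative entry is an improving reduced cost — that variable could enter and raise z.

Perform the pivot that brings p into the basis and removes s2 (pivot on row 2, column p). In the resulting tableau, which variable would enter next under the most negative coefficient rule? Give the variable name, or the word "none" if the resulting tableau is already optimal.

Pivot element 8/5. New z-row = old z-row − (-2)·(row 2/(8/5)).
Updated z-row coefficients: p: 0, q: 0, s1: 1/4, s2: 5/4, s3: 0.
No coefficient is strictly negative; the tableau after this pivot is optimal.

none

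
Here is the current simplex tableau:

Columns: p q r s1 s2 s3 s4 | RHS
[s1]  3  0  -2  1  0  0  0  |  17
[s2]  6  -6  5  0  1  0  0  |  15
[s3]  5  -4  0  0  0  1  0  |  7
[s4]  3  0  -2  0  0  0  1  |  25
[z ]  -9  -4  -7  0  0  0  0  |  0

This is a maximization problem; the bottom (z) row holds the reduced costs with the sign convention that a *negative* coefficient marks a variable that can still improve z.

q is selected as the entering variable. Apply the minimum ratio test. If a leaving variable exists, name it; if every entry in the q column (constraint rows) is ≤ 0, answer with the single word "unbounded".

unbounded

q-column entries: row 1: 0, row 2: -6, row 3: -4, row 4: 0. All ≤ 0, so q can increase without bound; the LP is unbounded in this direction.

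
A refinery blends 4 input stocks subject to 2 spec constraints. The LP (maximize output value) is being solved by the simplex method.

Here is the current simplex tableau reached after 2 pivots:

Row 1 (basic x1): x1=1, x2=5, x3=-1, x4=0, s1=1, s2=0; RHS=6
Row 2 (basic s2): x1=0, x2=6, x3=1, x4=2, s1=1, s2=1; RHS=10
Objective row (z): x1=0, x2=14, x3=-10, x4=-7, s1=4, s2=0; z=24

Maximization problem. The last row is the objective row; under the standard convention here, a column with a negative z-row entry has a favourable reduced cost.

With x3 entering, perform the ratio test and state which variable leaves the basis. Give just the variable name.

Ratios: row 1 (x1): entry -1 ≤ 0, skip; row 2 (s2): 10/1 = 10.
Minimum ratio 10 is in the s2 row, so s2 leaves.

s2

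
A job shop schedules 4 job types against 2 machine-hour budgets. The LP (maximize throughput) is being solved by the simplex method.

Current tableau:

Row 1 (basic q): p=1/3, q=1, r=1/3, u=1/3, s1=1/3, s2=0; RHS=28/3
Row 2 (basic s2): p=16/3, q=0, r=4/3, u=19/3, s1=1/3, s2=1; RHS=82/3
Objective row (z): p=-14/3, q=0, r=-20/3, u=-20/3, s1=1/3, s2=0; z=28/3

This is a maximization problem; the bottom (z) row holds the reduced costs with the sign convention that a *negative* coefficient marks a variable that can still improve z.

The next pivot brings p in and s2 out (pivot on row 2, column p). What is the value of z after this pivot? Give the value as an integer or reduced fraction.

133/4

Minimum ratio for p: (82/3)/(16/3) = 41/8.
z changes by −(z-row coeff of p)·ratio = −(-14/3)·(41/8) = 287/12.
New z = 28/3 + (287/12) = 133/4.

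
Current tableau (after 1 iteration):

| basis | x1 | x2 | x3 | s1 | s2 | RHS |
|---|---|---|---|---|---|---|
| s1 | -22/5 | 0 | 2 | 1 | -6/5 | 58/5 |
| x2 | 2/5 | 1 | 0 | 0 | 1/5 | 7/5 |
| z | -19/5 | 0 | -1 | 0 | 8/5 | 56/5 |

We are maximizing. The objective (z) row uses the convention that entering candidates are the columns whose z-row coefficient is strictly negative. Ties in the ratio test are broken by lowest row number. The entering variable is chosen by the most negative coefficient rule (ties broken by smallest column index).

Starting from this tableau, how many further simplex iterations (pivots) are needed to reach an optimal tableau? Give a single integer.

pivot: x1 in, x2 out → z = 49/2
pivot: x3 in, s1 out → z = 38
No improving column remains; optimal.

2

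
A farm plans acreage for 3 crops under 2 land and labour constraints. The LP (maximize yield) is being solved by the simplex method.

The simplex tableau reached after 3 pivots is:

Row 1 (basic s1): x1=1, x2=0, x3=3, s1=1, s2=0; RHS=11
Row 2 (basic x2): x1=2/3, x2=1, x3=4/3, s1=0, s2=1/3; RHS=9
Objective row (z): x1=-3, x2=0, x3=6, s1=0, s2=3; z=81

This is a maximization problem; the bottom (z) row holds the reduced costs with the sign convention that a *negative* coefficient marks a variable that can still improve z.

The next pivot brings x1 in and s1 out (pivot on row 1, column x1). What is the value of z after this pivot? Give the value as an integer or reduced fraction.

Minimum ratio for x1: 11/1 = 11.
z changes by −(z-row coeff of x1)·ratio = −(-3)·11 = 33.
New z = 81 + 33 = 114.

114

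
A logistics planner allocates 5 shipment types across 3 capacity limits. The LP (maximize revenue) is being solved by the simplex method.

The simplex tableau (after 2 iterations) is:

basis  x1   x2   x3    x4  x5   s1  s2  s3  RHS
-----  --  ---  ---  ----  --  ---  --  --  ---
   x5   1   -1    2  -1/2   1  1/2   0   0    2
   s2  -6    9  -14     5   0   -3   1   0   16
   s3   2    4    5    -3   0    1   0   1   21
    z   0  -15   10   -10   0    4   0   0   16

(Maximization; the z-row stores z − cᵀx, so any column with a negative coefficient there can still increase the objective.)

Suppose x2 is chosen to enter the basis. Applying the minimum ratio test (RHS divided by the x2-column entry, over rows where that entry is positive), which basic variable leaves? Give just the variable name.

s2

Ratios: row 1 (x5): entry -1 ≤ 0, skip; row 2 (s2): 16/9 = 16/9; row 3 (s3): 21/4 = 21/4.
Minimum ratio 16/9 is in the s2 row, so s2 leaves.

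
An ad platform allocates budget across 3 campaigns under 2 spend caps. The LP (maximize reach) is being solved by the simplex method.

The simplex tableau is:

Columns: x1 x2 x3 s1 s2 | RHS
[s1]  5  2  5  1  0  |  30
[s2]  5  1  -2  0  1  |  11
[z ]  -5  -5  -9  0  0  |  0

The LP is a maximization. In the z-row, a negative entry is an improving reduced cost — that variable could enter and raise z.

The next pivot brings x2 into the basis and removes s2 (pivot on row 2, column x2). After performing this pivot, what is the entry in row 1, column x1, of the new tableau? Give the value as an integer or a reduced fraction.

Pivot element is row 2, column x2: 1.
Normalize row 2: new (row 2, x1) = 5/1 = 5.
row 1 ← row 1 − 2·(new row 2): 5 − 2·5 = -5.

-5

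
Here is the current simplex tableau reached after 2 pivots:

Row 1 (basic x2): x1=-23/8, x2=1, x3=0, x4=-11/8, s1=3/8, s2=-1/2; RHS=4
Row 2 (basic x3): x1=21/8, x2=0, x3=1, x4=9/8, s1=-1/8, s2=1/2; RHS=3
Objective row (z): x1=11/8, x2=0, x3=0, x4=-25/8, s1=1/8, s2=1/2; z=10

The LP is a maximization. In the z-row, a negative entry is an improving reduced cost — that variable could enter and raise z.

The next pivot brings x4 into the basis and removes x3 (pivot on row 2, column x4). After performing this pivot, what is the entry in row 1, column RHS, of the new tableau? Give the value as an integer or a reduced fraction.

23/3

Pivot element is row 2, column x4: 9/8.
Normalize row 2: new (row 2, RHS) = 3/(9/8) = 8/3.
row 1 ← row 1 − (-11/8)·(new row 2): 4 − (-11/8)·(8/3) = 23/3.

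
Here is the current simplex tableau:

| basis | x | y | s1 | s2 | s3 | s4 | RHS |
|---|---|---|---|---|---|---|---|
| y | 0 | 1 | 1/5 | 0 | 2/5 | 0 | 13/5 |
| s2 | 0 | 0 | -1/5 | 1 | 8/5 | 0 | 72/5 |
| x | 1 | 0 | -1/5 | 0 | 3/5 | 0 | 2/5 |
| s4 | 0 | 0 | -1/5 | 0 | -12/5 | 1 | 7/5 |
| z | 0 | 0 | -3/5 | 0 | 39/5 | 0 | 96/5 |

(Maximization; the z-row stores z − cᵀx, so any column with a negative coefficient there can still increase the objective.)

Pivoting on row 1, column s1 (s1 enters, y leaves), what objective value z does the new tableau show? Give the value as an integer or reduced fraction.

Minimum ratio for s1: (13/5)/(1/5) = 13.
z changes by −(z-row coeff of s1)·ratio = −(-3/5)·13 = 39/5.
New z = 96/5 + (39/5) = 27.

27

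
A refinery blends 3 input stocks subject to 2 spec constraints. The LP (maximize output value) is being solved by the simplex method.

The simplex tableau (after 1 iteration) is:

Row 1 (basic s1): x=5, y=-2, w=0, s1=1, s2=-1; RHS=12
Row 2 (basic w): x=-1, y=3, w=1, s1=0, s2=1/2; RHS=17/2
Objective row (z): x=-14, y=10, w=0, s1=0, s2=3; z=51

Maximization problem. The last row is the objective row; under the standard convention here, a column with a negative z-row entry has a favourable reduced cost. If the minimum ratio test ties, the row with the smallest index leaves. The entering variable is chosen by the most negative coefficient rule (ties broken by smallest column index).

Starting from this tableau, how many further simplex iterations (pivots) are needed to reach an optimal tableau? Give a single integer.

pivot: x in, s1 out → z = 423/5
No improving column remains; optimal.

1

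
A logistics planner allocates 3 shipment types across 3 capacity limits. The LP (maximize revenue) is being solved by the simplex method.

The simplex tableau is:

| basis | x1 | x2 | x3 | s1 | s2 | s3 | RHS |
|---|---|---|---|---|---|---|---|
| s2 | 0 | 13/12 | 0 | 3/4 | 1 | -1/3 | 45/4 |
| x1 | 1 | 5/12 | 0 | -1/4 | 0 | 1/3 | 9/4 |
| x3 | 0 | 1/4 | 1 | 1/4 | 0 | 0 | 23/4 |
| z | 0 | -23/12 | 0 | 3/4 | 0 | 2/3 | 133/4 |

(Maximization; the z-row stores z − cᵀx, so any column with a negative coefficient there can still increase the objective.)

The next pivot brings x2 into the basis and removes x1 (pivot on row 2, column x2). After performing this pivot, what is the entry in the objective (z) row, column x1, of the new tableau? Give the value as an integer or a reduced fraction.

Pivot element is row 2, column x2: 5/12.
Normalize row 2: new (row 2, x1) = 1/(5/12) = 12/5.
z-row ← z-row − (-23/12)·(new row 2): 0 − (-23/12)·(12/5) = 23/5.

23/5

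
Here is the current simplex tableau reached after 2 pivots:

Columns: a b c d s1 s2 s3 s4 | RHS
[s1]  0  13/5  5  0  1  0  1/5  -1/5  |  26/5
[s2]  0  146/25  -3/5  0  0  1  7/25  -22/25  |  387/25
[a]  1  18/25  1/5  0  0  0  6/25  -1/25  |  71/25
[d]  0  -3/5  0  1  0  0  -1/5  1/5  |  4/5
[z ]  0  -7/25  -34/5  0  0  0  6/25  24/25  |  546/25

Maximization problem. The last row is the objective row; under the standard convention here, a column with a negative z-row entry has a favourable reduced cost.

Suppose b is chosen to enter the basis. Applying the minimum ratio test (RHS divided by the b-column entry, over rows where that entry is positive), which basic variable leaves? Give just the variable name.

s1

Ratios: row 1 (s1): (26/5)/(13/5) = 2; row 2 (s2): (387/25)/(146/25) = 387/146; row 3 (a): (71/25)/(18/25) = 71/18; row 4 (d): entry -3/5 ≤ 0, skip.
Minimum ratio 2 is in the s1 row, so s1 leaves.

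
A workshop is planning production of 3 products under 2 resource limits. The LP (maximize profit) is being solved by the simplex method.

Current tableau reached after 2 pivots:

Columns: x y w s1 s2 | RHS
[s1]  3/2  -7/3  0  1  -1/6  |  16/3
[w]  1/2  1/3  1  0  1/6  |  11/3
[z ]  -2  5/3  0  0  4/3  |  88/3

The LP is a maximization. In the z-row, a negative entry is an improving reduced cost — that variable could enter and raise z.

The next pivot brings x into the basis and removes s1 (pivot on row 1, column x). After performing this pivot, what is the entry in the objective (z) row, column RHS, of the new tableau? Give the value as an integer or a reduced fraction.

Pivot element is row 1, column x: 3/2.
Normalize row 1: new (row 1, RHS) = (16/3)/(3/2) = 32/9.
z-row ← z-row − (-2)·(new row 1): 88/3 − (-2)·(32/9) = 328/9.

328/9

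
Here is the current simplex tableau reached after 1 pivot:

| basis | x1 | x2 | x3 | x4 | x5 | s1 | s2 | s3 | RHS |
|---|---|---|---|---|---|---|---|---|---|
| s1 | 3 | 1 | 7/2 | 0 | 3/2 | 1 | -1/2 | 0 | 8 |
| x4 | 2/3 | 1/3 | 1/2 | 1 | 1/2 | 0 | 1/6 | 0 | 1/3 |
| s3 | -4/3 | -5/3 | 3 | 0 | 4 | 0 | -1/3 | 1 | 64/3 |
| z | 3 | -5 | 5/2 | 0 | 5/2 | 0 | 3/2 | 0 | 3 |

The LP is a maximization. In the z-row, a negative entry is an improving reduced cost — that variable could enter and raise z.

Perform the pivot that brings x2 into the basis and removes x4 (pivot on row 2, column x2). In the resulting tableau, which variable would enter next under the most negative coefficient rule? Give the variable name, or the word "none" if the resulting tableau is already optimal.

none

Pivot element 1/3. New z-row = old z-row − (-5)·(row 2/(1/3)).
Updated z-row coefficients: x1: 13, x2: 0, x3: 10, x4: 15, x5: 10, s1: 0, s2: 4, s3: 0.
No coefficient is strictly negative; the tableau after this pivot is optimal.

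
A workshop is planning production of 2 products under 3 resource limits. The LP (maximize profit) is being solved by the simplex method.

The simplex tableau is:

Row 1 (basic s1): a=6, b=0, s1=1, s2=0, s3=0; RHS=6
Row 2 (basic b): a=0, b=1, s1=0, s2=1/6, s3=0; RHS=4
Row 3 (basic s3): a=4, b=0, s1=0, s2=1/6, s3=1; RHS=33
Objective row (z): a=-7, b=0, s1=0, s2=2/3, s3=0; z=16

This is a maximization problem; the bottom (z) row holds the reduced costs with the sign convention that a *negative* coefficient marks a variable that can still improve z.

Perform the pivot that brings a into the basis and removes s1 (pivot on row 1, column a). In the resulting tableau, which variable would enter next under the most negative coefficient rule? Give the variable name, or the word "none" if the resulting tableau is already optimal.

none

Pivot element 6. New z-row = old z-row − (-7)·(row 1/6).
Updated z-row coefficients: a: 0, b: 0, s1: 7/6, s2: 2/3, s3: 0.
No coefficient is strictly negative; the tableau after this pivot is optimal.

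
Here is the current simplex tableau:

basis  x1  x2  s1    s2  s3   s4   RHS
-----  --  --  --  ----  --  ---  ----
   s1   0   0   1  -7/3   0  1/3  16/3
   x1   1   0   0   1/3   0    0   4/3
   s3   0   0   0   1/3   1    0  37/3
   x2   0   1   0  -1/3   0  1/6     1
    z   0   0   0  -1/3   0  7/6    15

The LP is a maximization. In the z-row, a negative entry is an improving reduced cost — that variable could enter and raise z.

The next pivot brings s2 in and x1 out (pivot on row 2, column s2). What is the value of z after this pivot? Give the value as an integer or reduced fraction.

Minimum ratio for s2: (4/3)/(1/3) = 4.
z changes by −(z-row coeff of s2)·ratio = −(-1/3)·4 = 4/3.
New z = 15 + (4/3) = 49/3.

49/3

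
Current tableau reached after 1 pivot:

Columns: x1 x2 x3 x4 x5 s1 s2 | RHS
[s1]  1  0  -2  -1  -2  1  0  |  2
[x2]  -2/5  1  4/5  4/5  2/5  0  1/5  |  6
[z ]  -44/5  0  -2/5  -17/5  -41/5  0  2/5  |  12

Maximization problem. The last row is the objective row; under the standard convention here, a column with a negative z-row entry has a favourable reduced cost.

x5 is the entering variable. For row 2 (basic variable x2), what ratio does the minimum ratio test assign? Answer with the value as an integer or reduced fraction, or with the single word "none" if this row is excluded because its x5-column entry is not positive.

Ratio = RHS / (x5 entry) = 6 / (2/5) = 15.

15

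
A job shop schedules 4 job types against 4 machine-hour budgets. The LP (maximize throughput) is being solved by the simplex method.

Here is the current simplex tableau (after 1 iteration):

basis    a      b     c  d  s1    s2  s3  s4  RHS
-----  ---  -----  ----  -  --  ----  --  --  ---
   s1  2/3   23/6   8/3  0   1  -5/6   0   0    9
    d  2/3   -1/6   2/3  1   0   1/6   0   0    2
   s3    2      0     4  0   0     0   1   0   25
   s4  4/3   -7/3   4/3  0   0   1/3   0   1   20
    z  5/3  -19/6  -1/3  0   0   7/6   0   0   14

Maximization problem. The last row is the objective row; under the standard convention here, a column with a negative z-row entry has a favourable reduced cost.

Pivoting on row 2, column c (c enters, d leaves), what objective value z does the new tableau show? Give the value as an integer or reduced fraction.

15

Minimum ratio for c: 2/(2/3) = 3.
z changes by −(z-row coeff of c)·ratio = −(-1/3)·3 = 1.
New z = 14 + 1 = 15.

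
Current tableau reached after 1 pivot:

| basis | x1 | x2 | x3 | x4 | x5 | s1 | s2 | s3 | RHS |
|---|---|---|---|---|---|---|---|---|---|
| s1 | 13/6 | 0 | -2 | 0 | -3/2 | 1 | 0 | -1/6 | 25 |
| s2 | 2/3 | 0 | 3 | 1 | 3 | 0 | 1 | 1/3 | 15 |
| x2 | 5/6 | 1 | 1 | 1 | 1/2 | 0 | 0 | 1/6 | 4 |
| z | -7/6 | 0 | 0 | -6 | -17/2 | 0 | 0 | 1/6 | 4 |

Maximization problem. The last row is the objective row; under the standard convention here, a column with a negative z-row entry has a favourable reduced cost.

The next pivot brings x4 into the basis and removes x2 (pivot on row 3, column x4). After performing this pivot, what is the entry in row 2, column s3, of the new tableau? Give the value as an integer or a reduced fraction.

1/6

Pivot element is row 3, column x4: 1.
Normalize row 3: new (row 3, s3) = (1/6)/1 = 1/6.
row 2 ← row 2 − 1·(new row 3): 1/3 − 1·(1/6) = 1/6.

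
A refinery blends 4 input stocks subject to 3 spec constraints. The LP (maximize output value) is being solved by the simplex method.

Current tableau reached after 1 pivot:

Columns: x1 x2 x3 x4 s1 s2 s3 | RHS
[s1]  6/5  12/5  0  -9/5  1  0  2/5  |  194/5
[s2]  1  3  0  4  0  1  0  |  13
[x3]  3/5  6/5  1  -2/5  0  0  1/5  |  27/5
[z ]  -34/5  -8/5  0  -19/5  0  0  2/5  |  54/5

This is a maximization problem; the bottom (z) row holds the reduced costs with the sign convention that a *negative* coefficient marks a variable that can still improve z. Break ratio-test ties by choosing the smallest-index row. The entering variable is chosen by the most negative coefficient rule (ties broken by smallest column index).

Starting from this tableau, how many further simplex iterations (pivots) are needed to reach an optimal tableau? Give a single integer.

2

pivot: x1 in, x3 out → z = 72
pivot: x4 in, s2 out → z = 554/7
No improving column remains; optimal.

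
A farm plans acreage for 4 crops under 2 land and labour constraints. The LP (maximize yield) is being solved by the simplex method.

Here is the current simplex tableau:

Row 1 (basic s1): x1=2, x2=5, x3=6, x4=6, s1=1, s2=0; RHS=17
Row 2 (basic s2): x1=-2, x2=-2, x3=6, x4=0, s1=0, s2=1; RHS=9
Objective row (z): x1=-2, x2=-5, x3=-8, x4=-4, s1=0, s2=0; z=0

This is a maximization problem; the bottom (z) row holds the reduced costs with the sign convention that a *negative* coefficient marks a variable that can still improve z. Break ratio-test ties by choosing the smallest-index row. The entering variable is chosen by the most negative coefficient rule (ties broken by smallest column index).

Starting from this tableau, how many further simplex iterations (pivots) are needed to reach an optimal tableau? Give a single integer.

3

pivot: x3 in, s2 out → z = 12
pivot: x2 in, s1 out → z = 436/21
pivot: x1 in, x2 out → z = 64/3
No improving column remains; optimal.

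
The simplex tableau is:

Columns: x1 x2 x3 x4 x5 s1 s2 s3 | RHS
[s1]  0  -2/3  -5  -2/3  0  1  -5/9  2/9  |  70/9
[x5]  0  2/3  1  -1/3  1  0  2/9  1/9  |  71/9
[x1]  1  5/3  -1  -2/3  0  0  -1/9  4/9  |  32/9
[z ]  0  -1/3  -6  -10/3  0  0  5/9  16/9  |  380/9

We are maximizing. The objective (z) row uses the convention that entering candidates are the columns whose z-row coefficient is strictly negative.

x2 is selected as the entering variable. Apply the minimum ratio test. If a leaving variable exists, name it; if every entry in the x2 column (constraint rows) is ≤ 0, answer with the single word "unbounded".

x1

Ratios: row 1 (s1): entry -2/3 ≤ 0, skip; row 2 (x5): (71/9)/(2/3) = 71/6; row 3 (x1): (32/9)/(5/3) = 32/15.
Minimum ratio is in the x1 row, so x1 leaves.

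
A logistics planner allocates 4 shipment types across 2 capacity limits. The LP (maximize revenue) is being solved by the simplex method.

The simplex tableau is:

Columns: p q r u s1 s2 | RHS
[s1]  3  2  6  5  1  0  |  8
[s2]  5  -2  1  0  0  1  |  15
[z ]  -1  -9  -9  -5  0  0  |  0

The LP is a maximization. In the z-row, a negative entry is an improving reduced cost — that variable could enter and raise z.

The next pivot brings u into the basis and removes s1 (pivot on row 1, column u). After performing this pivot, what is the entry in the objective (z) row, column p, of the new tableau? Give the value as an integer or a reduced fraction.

2

Pivot element is row 1, column u: 5.
Normalize row 1: new (row 1, p) = 3/5 = 3/5.
z-row ← z-row − (-5)·(new row 1): -1 − (-5)·(3/5) = 2.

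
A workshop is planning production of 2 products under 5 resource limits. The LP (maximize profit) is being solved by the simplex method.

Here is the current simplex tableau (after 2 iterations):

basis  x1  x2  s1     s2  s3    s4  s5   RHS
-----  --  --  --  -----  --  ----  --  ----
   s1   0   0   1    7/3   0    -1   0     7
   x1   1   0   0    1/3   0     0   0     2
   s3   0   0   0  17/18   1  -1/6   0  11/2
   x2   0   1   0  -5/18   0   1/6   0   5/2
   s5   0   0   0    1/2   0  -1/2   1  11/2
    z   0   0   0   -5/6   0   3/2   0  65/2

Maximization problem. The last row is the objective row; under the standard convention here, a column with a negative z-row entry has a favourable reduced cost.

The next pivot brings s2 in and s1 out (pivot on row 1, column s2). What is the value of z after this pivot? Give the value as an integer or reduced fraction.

Minimum ratio for s2: 7/(7/3) = 3.
z changes by −(z-row coeff of s2)·ratio = −(-5/6)·3 = 5/2.
New z = 65/2 + (5/2) = 35.

35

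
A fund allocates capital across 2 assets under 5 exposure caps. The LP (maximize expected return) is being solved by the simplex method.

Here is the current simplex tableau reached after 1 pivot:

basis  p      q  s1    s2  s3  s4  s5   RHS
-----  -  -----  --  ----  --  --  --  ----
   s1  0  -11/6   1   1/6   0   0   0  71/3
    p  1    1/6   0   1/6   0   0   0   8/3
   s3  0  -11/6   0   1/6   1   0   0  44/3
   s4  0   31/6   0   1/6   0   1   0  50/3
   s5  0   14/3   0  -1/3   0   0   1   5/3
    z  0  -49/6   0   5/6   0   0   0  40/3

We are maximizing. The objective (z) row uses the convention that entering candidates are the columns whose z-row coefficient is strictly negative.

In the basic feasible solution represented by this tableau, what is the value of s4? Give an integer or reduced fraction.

50/3

s4 is basic (row 4); its value is the RHS of that row: 50/3.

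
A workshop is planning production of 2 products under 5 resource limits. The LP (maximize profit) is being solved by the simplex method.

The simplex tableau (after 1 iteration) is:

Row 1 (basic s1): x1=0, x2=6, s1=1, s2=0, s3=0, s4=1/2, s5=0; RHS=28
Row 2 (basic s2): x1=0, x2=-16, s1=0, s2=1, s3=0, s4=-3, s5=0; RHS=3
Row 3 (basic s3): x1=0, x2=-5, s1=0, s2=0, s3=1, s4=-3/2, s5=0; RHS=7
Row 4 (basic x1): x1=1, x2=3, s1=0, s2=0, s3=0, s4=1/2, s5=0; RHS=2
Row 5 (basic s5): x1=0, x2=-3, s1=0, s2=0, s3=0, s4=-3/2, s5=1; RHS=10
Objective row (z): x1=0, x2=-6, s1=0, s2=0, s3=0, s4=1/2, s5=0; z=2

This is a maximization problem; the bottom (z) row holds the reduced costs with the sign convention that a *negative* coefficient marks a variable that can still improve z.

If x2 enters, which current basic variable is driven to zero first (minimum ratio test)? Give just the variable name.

Ratios: row 1 (s1): 28/6 = 14/3; row 2 (s2): entry -16 ≤ 0, skip; row 3 (s3): entry -5 ≤ 0, skip; row 4 (x1): 2/3 = 2/3; row 5 (s5): entry -3 ≤ 0, skip.
Minimum ratio 2/3 is in the x1 row, so x1 leaves.

x1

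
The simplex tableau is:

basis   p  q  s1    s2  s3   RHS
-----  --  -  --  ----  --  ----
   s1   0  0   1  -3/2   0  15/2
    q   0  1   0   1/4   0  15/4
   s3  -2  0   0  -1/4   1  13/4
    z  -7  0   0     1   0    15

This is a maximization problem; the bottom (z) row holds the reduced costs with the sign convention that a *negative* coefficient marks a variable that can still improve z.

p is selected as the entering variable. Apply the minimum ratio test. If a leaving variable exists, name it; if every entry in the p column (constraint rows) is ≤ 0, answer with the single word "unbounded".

unbounded

p-column entries: row 1: 0, row 2: 0, row 3: -2. All ≤ 0, so p can increase without bound; the LP is unbounded in this direction.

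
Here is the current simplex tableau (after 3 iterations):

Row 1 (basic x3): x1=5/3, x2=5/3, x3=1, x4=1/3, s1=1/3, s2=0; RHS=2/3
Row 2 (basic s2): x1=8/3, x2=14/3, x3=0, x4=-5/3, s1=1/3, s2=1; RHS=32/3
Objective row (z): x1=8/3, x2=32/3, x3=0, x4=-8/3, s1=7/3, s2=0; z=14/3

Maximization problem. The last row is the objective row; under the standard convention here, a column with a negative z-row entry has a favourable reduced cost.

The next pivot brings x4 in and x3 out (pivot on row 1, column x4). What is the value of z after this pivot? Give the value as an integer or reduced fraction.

10

Minimum ratio for x4: (2/3)/(1/3) = 2.
z changes by −(z-row coeff of x4)·ratio = −(-8/3)·2 = 16/3.
New z = 14/3 + (16/3) = 10.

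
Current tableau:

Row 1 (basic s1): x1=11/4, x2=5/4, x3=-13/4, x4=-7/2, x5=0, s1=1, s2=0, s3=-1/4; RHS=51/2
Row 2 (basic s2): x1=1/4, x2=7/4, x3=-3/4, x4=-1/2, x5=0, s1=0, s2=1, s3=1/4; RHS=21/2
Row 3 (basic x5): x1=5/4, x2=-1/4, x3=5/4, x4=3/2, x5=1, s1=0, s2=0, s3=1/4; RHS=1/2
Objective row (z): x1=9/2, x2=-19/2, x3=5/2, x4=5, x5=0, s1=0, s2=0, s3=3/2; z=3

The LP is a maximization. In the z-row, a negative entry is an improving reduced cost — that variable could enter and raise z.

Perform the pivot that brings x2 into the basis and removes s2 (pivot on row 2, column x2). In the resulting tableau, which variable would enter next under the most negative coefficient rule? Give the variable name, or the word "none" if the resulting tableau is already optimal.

Pivot element 7/4. New z-row = old z-row − (-19/2)·(row 2/(7/4)).
Updated z-row coefficients: x1: 41/7, x2: 0, x3: -11/7, x4: 16/7, x5: 0, s1: 0, s2: 38/7, s3: 20/7.
The most negative is -11/7 in column x3, so x3 would enter next.

x3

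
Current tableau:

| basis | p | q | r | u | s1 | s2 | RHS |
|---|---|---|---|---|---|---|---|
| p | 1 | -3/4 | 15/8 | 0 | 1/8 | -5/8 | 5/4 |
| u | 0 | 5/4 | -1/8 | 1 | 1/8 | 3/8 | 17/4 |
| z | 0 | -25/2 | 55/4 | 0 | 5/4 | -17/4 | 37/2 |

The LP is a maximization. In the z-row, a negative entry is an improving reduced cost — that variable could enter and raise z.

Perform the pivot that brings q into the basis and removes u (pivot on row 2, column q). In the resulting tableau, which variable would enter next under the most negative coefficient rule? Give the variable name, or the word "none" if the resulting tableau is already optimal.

s2

Pivot element 5/4. New z-row = old z-row − (-25/2)·(row 2/(5/4)).
Updated z-row coefficients: p: 0, q: 0, r: 25/2, u: 10, s1: 5/2, s2: -1/2.
The most negative is -1/2 in column s2, so s2 would enter next.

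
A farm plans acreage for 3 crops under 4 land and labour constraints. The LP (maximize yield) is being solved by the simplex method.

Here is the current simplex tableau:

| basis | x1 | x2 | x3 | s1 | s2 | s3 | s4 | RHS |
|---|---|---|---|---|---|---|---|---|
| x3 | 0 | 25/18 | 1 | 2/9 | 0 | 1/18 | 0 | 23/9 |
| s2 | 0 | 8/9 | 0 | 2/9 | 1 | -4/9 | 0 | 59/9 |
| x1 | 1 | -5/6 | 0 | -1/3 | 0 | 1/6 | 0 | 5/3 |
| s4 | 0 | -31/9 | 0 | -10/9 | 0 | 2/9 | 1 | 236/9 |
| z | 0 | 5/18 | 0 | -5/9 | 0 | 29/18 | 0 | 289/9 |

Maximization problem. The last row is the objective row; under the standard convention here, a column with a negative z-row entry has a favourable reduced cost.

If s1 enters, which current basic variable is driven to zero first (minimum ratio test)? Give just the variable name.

x3

Ratios: row 1 (x3): (23/9)/(2/9) = 23/2; row 2 (s2): (59/9)/(2/9) = 59/2; row 3 (x1): entry -1/3 ≤ 0, skip; row 4 (s4): entry -10/9 ≤ 0, skip.
Minimum ratio 23/2 is in the x3 row, so x3 leaves.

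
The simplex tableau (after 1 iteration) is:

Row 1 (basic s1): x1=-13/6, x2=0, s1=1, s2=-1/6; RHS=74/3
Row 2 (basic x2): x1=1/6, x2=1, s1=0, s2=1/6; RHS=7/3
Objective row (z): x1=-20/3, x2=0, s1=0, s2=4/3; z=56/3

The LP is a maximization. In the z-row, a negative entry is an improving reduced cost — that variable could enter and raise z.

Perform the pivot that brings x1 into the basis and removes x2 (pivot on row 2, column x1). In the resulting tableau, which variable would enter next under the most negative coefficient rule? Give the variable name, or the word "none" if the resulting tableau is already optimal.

Pivot element 1/6. New z-row = old z-row − (-20/3)·(row 2/(1/6)).
Updated z-row coefficients: x1: 0, x2: 40, s1: 0, s2: 8.
No coefficient is strictly negative; the tableau after this pivot is optimal.

none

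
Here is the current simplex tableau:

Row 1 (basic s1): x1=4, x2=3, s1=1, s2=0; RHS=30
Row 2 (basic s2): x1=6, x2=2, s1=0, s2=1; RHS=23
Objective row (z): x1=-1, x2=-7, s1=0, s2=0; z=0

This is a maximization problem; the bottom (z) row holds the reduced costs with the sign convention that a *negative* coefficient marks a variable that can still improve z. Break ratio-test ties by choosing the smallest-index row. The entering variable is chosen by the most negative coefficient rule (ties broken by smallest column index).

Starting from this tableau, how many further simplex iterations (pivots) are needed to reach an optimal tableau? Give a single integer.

1

pivot: x2 in, s1 out → z = 70
No improving column remains; optimal.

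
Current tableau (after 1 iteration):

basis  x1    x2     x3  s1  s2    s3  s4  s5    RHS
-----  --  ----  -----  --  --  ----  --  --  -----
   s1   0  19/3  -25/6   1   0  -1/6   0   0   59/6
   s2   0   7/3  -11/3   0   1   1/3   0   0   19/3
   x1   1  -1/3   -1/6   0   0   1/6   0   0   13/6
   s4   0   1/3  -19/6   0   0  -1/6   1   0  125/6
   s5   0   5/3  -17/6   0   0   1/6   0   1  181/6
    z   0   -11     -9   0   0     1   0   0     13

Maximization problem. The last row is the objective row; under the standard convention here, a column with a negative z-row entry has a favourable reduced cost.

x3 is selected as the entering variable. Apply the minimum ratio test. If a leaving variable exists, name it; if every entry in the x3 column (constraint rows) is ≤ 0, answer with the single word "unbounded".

unbounded

x3-column entries: row 1: -25/6, row 2: -11/3, row 3: -1/6, row 4: -19/6, row 5: -17/6. All ≤ 0, so x3 can increase without bound; the LP is unbounded in this direction.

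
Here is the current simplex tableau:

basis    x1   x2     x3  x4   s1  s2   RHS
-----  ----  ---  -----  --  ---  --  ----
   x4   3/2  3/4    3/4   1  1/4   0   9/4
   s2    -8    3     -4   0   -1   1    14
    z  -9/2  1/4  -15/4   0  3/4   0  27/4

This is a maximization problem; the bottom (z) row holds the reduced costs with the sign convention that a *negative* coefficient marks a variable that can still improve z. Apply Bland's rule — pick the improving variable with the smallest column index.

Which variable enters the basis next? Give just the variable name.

Objective-row coefficients: x1: -9/2, x2: 1/4, x3: -15/4, x4: 0, s1: 3/4, s2: 0.
Improving columns: x1, x3. Bland's rule picks the smallest column index → x1.

x1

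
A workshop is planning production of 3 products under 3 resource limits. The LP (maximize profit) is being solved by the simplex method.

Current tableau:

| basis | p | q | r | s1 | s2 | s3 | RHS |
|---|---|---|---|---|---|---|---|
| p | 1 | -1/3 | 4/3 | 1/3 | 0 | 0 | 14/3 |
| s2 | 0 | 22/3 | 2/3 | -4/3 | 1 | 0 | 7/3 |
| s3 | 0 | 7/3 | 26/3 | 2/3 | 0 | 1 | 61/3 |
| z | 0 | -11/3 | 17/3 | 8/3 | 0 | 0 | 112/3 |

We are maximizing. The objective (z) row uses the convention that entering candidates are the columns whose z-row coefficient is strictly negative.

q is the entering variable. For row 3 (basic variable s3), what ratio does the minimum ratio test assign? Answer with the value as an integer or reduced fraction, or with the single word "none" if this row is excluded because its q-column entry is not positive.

Ratio = RHS / (q entry) = (61/3) / (7/3) = 61/7.

61/7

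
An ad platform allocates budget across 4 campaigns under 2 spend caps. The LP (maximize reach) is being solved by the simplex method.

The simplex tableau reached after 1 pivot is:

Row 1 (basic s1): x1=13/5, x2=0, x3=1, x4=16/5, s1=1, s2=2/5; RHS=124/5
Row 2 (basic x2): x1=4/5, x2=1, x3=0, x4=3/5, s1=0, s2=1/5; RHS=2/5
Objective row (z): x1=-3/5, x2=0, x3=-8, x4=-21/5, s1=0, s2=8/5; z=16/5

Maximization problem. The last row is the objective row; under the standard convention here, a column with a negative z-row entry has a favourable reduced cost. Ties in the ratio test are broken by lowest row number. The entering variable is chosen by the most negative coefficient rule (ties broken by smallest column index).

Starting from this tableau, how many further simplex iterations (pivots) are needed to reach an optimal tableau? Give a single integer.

pivot: x3 in, s1 out → z = 1008/5
No improving column remains; optimal.

1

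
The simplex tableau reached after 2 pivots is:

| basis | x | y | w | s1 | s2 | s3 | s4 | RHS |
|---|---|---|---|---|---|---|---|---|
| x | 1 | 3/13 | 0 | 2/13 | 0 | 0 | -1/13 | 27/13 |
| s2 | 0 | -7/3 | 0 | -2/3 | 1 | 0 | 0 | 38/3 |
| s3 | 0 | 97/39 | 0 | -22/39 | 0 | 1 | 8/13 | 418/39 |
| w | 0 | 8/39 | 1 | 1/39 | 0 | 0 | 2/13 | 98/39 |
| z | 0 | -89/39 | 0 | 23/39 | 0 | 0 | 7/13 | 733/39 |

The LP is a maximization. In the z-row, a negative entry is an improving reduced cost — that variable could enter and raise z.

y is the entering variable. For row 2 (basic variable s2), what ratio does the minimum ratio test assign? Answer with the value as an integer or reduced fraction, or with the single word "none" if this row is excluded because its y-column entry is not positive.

The y entry in row 2 is -7/3 ≤ 0, so this row gives no ratio.

none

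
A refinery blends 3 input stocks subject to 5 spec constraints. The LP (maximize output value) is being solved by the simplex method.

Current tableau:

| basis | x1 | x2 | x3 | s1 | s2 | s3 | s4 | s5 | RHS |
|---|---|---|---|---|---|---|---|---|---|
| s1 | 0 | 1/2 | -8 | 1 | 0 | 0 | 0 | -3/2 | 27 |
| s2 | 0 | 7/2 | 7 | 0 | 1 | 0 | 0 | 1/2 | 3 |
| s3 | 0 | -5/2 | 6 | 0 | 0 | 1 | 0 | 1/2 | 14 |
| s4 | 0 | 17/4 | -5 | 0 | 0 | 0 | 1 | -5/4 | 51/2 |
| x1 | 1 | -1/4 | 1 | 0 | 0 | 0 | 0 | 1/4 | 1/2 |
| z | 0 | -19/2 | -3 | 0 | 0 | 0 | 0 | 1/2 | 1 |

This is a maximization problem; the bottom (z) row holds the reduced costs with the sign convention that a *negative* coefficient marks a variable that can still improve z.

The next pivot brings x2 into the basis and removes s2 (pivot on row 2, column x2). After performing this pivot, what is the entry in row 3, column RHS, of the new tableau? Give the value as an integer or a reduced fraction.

Pivot element is row 2, column x2: 7/2.
Normalize row 2: new (row 2, RHS) = 3/(7/2) = 6/7.
row 3 ← row 3 − (-5/2)·(new row 2): 14 − (-5/2)·(6/7) = 113/7.

113/7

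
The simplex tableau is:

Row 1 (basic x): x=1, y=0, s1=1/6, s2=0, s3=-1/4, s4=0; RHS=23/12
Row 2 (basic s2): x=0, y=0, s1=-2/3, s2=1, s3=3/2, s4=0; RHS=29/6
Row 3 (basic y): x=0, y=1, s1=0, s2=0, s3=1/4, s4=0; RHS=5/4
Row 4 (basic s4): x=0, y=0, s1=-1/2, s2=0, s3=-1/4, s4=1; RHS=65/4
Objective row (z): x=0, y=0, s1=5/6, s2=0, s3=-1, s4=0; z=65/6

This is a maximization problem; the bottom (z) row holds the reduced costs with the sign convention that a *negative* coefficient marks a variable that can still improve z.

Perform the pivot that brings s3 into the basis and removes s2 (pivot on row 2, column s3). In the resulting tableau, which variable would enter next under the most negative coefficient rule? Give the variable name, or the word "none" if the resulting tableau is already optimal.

Pivot element 3/2. New z-row = old z-row − (-1)·(row 2/(3/2)).
Updated z-row coefficients: x: 0, y: 0, s1: 7/18, s2: 2/3, s3: 0, s4: 0.
No coefficient is strictly negative; the tableau after this pivot is optimal.

none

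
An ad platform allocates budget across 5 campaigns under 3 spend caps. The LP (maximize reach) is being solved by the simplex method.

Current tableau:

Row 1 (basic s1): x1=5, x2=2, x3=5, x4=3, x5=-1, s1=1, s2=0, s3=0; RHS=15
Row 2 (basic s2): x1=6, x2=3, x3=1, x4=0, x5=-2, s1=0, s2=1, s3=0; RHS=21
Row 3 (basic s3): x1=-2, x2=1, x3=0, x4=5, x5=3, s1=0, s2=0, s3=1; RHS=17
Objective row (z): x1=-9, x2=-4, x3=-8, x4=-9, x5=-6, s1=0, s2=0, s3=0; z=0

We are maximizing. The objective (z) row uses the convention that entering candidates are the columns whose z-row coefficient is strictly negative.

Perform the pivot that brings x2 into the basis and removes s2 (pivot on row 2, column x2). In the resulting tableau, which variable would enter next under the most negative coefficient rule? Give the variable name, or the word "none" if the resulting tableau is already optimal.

Pivot element 3. New z-row = old z-row − (-4)·(row 2/3).
Updated z-row coefficients: x1: -1, x2: 0, x3: -20/3, x4: -9, x5: -26/3, s1: 0, s2: 4/3, s3: 0.
The most negative is -9 in column x4, so x4 would enter next.

x4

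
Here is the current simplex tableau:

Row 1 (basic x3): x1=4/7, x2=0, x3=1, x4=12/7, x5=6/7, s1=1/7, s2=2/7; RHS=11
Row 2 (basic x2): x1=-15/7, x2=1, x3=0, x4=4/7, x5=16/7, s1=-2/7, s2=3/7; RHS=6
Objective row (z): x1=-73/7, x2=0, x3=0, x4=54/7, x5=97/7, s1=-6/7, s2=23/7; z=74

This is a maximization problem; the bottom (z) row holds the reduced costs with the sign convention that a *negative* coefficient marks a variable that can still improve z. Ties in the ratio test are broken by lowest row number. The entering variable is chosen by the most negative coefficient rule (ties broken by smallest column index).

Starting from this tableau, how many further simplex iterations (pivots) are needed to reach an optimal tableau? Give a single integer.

pivot: x1 in, x3 out → z = 1099/4
No improving column remains; optimal.

1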